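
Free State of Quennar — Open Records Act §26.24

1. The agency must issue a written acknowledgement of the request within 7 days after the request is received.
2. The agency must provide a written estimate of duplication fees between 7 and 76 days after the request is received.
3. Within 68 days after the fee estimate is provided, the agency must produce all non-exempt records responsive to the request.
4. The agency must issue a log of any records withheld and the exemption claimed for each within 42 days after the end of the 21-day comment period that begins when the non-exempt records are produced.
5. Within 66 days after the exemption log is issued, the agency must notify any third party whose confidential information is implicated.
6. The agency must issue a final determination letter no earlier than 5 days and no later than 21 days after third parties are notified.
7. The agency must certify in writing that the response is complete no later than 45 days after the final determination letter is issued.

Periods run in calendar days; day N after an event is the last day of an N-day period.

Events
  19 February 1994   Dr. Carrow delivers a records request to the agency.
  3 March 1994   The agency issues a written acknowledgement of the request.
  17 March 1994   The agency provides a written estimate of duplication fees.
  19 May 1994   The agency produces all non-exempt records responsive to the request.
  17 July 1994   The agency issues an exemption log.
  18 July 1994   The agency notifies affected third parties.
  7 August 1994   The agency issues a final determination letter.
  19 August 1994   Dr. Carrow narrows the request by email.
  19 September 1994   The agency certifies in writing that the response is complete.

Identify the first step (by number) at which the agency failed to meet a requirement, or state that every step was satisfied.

Step 1: 7 days after 19 February 1994 (when the request is received) is 26 February 1994; done 3 March 1994 — 5 days late.
Later steps need not be reached.

Step 1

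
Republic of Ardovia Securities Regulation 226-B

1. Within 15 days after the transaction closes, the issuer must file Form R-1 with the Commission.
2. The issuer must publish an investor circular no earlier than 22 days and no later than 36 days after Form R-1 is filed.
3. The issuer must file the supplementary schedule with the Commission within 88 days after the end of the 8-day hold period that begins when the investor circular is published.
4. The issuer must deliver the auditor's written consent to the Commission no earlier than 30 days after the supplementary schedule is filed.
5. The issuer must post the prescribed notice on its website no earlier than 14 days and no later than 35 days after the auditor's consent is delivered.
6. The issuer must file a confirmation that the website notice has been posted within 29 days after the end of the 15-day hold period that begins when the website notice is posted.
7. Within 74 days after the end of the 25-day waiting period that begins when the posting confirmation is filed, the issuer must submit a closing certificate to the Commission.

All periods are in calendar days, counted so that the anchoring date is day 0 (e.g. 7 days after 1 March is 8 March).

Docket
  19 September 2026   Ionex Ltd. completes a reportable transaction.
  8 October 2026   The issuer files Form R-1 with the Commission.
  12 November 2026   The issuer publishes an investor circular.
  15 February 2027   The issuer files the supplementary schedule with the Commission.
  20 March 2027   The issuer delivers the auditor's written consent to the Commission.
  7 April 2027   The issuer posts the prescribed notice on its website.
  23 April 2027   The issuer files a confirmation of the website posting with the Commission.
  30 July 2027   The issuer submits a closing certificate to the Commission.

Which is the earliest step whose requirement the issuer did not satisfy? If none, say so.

Step 1: 15 days after 19 September 2026 (when the transaction closes) is 4 October 2026; done 8 October 2026 — 4 days late.
No need to go further; step 1 was not satisfied.

Step 1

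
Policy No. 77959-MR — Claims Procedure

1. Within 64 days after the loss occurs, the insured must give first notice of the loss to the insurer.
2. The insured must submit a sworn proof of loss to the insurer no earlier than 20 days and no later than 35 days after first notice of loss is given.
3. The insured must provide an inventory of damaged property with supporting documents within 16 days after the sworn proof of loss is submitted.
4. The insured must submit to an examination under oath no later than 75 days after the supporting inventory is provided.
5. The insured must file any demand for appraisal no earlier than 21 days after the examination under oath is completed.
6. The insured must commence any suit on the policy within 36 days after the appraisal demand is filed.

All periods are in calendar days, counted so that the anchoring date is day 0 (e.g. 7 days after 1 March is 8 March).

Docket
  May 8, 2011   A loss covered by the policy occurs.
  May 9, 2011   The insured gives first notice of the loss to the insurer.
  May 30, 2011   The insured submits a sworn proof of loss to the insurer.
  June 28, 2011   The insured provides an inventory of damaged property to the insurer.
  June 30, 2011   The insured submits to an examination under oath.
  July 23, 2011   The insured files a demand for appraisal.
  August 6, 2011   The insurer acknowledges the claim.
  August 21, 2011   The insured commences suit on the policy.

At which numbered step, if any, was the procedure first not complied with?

Step 1 — counting 64 days from May 8, 2011 (when the loss occurs) gives a deadline of July 11, 2011; done May 9, 2011 — timely.
Step 2 — 20 and 35 days from May 9, 2011 (when first notice of loss is given) are May 29, 2011 and June 13, 2011 respectively; May 30, 2011 falls inside that range.
Step 3 — counting 16 days from May 30, 2011 (when the sworn proof of loss is submitted) gives a deadline of June 15, 2011; not done until June 28, 2011, 13 days after the deadline.

Step 3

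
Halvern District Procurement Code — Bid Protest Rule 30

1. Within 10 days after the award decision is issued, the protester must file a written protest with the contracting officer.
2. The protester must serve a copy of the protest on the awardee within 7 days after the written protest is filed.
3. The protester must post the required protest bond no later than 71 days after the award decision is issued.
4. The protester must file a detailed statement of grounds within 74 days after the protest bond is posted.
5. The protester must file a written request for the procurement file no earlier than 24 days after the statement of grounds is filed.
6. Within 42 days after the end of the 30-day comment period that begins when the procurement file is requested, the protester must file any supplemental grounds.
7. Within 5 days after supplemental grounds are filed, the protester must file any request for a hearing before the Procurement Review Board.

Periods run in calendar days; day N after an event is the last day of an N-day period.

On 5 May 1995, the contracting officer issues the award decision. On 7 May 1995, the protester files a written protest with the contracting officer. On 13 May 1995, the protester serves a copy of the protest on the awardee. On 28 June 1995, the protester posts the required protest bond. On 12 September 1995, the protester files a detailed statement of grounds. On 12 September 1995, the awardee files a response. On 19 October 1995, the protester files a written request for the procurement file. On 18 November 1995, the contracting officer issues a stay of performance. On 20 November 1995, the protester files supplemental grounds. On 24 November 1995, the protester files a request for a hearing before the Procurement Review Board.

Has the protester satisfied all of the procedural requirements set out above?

Step 1 — counting 10 days from 5 May 1995 (when the award decision is issued) gives a deadline of 15 May 1995; completed 7 May 1995, before the deadline.
Step 2 — counting 7 days from 7 May 1995 (when the written protest is filed) gives a deadline of 14 May 1995; completed 13 May 1995, before the deadline.
Step 3 — counting 71 days from 5 May 1995 (when the award decision is issued) gives a deadline of 15 July 1995; done 28 June 1995 — timely.
Step 4 — counting 74 days from 28 June 1995 (when the protest bond is posted) gives a deadline of 10 September 1995; done 12 September 1995 — 2 days late.
That is the first point of non-compliance.

No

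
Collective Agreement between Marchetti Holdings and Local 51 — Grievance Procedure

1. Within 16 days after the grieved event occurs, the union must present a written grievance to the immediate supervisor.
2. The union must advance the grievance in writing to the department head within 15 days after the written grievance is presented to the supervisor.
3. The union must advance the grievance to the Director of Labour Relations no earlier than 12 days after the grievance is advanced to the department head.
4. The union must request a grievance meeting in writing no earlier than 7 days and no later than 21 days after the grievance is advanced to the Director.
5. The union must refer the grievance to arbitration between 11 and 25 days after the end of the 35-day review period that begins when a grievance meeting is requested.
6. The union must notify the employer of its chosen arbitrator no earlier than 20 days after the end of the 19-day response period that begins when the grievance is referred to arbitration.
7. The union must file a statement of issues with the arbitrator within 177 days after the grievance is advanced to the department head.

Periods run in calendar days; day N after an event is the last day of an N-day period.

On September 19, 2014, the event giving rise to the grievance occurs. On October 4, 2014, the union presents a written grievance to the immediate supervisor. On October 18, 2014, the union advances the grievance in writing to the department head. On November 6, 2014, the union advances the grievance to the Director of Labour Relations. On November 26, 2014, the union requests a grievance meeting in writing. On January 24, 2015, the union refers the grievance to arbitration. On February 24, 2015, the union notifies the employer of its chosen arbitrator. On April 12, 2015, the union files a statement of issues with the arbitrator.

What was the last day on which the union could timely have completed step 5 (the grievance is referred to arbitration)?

A grievance meeting is requested on November 26, 2014; the 35-day review period therefore ends December 31, 2014, and step 5 runs from that date. The window is 11–25 days after December 31, 2014; it closes on January 25, 2015.

January 25, 2015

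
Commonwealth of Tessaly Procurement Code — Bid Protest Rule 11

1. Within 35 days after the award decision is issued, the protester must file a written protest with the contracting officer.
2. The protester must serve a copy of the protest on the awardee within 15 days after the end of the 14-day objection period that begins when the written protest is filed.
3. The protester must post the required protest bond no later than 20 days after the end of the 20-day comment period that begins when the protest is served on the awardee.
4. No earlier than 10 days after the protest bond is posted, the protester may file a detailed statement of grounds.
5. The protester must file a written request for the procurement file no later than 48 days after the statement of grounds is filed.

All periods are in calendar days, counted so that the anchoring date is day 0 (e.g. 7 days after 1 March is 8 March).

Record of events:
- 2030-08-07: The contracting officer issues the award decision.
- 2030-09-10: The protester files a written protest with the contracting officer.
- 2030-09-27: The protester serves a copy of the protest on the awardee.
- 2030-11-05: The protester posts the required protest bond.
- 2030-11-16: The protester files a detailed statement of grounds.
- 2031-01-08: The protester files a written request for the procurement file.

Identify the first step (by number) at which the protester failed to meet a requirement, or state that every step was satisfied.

Step 5

Step 1 — counting 35 days from 2030-08-07 (when the award decision is issued) gives a deadline of 2030-09-11; done 2030-09-10 — timely.
Step 2 — counting 15 days from 2030-09-24 (end of the 14-day objection period, which began when the written protest is filed on 2030-09-10) gives a deadline of 2030-10-09; 2030-09-27 is within that limit.
Step 3 — counting 20 days from 2030-10-17 (end of the 20-day comment period, which began when the protest is served on the awardee on 2030-09-27) gives a deadline of 2030-11-06; 2030-11-05 is within that limit.
Step 4 — must wait 10 days from 2030-11-05 (when the protest bond is posted), so not before 2030-11-15; done 2030-11-16, after the minimum wait.
Step 5 — counting 48 days from 2030-11-16 (when the statement of grounds is filed) gives a deadline of 2031-01-03; not done until 2031-01-08, 5 days after the deadline.
Later steps need not be reached.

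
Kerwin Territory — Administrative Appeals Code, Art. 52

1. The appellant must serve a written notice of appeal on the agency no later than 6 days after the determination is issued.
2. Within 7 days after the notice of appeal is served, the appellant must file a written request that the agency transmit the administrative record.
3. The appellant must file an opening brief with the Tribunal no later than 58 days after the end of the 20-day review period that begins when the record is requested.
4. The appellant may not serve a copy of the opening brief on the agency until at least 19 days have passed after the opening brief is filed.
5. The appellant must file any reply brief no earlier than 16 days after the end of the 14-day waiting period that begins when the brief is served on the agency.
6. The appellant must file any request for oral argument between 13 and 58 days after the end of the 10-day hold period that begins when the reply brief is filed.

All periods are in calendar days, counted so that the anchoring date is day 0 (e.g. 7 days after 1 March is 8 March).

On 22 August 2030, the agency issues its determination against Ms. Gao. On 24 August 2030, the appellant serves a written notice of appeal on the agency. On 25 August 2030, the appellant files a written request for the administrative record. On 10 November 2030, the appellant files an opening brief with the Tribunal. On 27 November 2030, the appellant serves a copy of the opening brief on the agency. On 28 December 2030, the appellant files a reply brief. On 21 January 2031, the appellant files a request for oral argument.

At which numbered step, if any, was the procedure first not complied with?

Step 1 — counting 6 days from 22 August 2030 (when the determination is issued) gives a deadline of 28 August 2030; completed 24 August 2030, before the deadline.
Step 2 — counting 7 days from 24 August 2030 (when the notice of appeal is served) gives a deadline of 31 August 2030; done 25 August 2030 — timely.
Step 3 — counting 58 days from 14 September 2030 (end of the 20-day review period, which began when the record is requested on 25 August 2030) gives a deadline of 11 November 2030; done 10 November 2030 — timely.
Step 4 — must wait 19 days from 10 November 2030 (when the opening brief is filed), so not before 29 November 2030; acted on 27 November 2030, 2 days prematurely.

Step 4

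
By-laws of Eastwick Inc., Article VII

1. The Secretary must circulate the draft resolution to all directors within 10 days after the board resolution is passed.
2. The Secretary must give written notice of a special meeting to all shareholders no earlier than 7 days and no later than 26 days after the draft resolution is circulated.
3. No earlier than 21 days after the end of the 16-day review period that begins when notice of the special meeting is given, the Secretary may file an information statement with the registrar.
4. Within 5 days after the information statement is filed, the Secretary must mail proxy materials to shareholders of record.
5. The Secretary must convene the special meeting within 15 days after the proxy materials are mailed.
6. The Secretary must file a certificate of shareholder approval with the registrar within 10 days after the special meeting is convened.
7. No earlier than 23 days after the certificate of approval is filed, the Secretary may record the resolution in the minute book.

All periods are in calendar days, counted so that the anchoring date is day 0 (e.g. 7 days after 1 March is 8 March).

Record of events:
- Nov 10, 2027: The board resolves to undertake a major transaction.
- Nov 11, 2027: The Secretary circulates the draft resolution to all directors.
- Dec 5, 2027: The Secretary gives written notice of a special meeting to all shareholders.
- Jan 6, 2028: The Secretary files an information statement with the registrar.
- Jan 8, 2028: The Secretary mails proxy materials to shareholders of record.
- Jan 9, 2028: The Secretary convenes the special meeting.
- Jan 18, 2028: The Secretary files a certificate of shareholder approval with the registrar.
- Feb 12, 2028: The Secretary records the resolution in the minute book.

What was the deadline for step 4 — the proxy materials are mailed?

Step 4 runs from Jan 6, 2028, when the information statement is filed. 5 days after Jan 6, 2028 is Jan 11, 2028.

Jan 11, 2028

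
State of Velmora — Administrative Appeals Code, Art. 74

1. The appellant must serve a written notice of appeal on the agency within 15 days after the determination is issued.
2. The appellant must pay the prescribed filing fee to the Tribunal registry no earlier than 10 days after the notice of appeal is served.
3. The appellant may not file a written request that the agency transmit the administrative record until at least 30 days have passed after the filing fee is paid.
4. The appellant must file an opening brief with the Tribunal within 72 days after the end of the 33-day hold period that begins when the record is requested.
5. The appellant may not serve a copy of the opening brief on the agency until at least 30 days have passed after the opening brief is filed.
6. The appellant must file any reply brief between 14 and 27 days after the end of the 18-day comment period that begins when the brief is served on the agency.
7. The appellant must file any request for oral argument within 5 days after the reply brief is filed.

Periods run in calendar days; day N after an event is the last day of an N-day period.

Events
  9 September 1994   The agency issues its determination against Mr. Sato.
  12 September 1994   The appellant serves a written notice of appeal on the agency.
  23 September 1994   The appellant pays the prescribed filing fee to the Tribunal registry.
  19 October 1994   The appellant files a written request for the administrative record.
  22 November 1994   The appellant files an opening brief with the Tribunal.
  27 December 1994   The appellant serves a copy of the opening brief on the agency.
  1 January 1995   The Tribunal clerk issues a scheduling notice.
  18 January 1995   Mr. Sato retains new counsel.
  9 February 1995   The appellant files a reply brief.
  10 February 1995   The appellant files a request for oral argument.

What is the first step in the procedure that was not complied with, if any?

Step 1 — counting 15 days from 9 September 1994 (when the determination is issued) gives a deadline of 24 September 1994; 12 September 1994 is within that limit.
Step 2 — must wait 10 days from 12 September 1994 (when the notice of appeal is served), so not before 22 September 1994; 23 September 1994 is on or after that date.
Step 3 — must wait 30 days from 23 September 1994 (when the filing fee is paid), so not before 23 October 1994; done 19 October 1994 — 4 days too early.

Step 3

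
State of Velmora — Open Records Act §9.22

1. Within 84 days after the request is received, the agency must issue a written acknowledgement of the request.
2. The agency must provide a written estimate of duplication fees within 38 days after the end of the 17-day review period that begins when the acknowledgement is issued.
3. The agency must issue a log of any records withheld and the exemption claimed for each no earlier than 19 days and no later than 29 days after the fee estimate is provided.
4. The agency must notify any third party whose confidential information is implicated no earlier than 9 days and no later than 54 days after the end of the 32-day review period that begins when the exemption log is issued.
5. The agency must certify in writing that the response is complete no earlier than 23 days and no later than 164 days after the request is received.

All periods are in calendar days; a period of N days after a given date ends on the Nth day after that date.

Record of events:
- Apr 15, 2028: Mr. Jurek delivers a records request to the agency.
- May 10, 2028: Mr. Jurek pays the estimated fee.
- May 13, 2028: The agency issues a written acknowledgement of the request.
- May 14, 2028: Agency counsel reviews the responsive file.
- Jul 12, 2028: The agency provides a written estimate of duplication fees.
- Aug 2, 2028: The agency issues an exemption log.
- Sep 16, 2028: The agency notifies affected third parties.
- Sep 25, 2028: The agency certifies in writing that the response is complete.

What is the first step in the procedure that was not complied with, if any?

Step 1: 84 days after Apr 15, 2028 (when the request is received) is Jul 8, 2028; done May 13, 2028 — timely.
Step 2: 38 days after May 30, 2028 (end of the 17-day review period, which began when the acknowledgement is issued on May 13, 2028) is Jul 7, 2028; done Jul 12, 2028 — 5 days late.

Step 2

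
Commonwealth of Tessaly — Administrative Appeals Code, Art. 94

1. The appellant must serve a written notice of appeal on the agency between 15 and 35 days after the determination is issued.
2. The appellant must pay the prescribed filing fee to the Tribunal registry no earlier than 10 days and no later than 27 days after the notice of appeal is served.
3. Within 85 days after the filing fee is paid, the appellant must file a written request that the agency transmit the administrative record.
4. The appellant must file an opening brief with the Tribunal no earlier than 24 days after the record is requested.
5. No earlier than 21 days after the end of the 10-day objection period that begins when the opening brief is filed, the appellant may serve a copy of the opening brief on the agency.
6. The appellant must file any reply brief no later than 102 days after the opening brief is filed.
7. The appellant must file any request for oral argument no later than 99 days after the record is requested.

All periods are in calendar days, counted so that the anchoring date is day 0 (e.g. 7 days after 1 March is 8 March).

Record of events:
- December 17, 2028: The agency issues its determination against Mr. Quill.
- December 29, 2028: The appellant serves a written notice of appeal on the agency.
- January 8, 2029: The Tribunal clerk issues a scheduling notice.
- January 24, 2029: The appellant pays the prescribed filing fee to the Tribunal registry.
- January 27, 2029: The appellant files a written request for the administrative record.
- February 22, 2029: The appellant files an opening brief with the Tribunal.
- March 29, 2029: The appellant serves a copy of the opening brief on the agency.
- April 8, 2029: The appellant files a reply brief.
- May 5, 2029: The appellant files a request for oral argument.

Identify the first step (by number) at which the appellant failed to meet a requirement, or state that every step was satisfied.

Step 1: the window is 15–35 days after December 17, 2028 (when the determination is issued), so January 1, 2029 through January 21, 2029; December 29, 2028 is 3 days too early.

Step 1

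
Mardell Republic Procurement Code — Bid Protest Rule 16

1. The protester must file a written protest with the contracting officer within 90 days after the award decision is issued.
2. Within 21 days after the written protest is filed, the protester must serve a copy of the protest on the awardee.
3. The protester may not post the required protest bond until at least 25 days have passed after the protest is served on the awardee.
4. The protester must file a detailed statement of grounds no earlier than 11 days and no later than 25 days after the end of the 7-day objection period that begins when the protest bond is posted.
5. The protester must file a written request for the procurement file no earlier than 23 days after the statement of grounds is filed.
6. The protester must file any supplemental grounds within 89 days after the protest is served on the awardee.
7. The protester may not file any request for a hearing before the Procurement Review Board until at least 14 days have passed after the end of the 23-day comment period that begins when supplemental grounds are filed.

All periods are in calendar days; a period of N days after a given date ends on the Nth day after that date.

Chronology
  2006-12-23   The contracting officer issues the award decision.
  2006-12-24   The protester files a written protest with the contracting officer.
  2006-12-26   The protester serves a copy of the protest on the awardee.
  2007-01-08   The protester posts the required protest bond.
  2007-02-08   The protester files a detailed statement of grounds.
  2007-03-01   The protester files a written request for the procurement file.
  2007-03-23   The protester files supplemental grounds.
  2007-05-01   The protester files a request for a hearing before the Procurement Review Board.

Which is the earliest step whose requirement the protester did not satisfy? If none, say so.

Step 3

Step 1: 90 days after 2006-12-23 (when the award decision is issued) is 2007-03-23; 2006-12-24 is within that limit.
Step 2: 21 days after 2006-12-24 (when the written protest is filed) is 2007-01-14; 2006-12-26 is within that limit.
Step 3: the earliest permitted date is 25 days after 2006-12-26 (when the protest is served on the awardee), i.e. 2007-01-20; done 2007-01-08 — 12 days too early.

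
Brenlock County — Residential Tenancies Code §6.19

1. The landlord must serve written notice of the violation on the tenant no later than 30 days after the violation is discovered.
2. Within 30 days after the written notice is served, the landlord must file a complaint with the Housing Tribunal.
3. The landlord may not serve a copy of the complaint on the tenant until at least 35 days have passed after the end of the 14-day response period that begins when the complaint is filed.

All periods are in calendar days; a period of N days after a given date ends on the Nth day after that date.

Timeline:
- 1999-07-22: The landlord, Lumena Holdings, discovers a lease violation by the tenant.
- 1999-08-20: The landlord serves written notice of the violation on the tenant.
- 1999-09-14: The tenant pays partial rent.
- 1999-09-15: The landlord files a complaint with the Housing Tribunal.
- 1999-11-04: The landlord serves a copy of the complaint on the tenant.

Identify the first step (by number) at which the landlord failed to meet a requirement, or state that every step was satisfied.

None — every step was satisfied

(1) due by 1999-07-22 + 30 days = 1999-08-21; completed 1999-08-20, before the deadline.
(2) due by 1999-08-20 + 30 days = 1999-09-19; 1999-09-15 is within that limit.
(3) permitted from 1999-09-29 + 35 days = 1999-11-03 onward; done 1999-11-04 — permitted.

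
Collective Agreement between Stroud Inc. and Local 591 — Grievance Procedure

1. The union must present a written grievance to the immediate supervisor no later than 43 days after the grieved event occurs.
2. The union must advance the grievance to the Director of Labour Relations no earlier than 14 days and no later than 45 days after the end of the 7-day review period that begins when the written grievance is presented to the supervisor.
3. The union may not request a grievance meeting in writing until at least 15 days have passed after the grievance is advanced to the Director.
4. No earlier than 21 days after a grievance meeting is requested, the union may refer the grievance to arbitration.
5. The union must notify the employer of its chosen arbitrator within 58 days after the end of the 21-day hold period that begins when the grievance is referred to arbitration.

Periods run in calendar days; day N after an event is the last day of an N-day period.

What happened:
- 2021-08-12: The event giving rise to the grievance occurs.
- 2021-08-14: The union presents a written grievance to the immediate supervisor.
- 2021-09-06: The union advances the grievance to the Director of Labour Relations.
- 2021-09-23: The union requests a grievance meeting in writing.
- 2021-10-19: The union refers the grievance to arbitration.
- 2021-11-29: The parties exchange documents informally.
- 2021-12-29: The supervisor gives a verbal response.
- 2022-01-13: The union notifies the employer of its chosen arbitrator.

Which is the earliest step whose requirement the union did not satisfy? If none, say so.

Step 5

Step 1: 43 days after 2021-08-12 (when the grieved event occurs) is 2021-09-24; completed 2021-08-14, before the deadline.
Step 2: the window is 14–45 days after 2021-08-21 (end of the 7-day review period, which began when the written grievance is presented to the supervisor on 2021-08-14), so 2021-09-04 through 2021-10-05; done 2021-09-06 — within the window.
Step 3: the earliest permitted date is 15 days after 2021-09-06 (when the grievance is advanced to the Director), i.e. 2021-09-21; 2021-09-23 is on or after that date.
Step 4: the earliest permitted date is 21 days after 2021-09-23 (when a grievance meeting is requested), i.e. 2021-10-14; done 2021-10-19, after the minimum wait.
Step 5: 58 days after 2021-11-09 (end of the 21-day hold period, which began when the grievance is referred to arbitration on 2021-10-19) is 2022-01-06; done 2022-01-13 — 7 days late.
No need to go further; step 5 was not satisfied.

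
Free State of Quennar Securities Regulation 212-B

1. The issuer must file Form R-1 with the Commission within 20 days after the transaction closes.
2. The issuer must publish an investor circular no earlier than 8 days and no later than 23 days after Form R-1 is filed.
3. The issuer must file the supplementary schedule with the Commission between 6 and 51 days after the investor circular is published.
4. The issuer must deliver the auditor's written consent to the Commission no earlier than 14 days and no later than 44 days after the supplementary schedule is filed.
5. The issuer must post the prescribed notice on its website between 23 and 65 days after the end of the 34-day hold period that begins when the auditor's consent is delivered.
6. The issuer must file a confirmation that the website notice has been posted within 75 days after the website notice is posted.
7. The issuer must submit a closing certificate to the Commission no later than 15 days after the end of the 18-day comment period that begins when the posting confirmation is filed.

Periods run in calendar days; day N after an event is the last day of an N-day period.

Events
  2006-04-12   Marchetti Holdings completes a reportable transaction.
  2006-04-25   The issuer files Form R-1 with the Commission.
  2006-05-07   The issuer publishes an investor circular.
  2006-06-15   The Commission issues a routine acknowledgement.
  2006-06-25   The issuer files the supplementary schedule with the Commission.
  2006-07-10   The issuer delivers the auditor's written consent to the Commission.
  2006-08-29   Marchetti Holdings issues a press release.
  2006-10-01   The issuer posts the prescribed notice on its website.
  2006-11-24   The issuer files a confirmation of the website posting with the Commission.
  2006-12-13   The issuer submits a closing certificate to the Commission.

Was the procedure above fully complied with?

Yes

(1) due by 2006-04-12 + 20 days = 2006-05-02; completed 2006-04-25, before the deadline.
(2) the permitted window runs from 2006-04-25 + 8 = 2006-05-03 to 2006-04-25 + 23 = 2006-05-18; done 2006-05-07, which is between those dates.
(3) the permitted window runs from 2006-05-07 + 6 = 2006-05-13 to 2006-05-07 + 51 = 2006-06-27; done 2006-06-25 — within the window.
(4) the permitted window runs from 2006-06-25 + 14 = 2006-07-09 to 2006-06-25 + 44 = 2006-08-08; done 2006-07-10, which is between those dates.
(5) the permitted window runs from 2006-08-13 + 23 = 2006-09-05 to 2006-08-13 + 65 = 2006-10-17; done 2006-10-01, which is between those dates.
(6) due by 2006-10-01 + 75 days = 2006-12-15; completed 2006-11-24, before the deadline.
(7) due by 2006-12-12 + 15 days = 2006-12-27; done 2006-12-13 — timely.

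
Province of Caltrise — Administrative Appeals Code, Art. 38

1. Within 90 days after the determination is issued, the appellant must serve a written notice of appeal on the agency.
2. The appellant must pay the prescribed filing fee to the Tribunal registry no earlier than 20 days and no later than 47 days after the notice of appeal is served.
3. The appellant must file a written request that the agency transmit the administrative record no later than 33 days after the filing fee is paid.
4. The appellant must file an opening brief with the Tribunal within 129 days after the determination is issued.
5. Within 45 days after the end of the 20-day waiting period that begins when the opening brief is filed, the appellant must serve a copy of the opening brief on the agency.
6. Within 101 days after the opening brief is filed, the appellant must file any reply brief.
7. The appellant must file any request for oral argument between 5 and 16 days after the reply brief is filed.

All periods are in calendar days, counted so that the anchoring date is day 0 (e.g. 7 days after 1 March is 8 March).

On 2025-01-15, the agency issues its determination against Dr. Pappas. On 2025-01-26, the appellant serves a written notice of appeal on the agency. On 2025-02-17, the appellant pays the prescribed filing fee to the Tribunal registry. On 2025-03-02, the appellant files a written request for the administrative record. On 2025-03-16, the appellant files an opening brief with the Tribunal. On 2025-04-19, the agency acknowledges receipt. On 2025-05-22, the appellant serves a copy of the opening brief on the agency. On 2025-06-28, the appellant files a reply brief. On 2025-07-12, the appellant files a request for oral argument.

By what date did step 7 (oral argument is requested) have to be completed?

Step 7 runs from 2025-06-28, when the reply brief is filed. The window is 5–16 days after 2025-06-28; it closes on 2025-07-14.

2025-07-14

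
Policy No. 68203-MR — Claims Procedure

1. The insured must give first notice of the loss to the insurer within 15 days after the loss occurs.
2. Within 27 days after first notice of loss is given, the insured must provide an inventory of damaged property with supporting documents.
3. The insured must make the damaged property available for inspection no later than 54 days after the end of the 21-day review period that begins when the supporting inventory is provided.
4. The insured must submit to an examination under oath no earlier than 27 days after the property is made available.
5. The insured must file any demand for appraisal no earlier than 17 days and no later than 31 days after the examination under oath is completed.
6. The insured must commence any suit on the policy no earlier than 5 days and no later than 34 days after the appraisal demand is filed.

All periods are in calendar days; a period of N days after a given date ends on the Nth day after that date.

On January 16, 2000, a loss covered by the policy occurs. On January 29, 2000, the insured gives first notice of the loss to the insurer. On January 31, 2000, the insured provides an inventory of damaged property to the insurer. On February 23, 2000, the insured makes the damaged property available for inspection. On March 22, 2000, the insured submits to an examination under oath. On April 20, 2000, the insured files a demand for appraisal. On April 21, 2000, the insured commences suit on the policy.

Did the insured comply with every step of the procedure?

Step 1: 15 days after January 16, 2000 (when the loss occurs) is January 31, 2000; completed January 29, 2000, before the deadline.
Step 2: 27 days after January 29, 2000 (when first notice of loss is given) is February 25, 2000; January 31, 2000 is within that limit.
Step 3: 54 days after February 21, 2000 (end of the 21-day review period, which began when the supporting inventory is provided on January 31, 2000) is April 15, 2000; done February 23, 2000 — timely.
Step 4: the earliest permitted date is 27 days after February 23, 2000 (when the property is made available), i.e. March 21, 2000; done March 22, 2000 — permitted.
Step 5: the window is 17–31 days after March 22, 2000 (when the examination under oath is completed), so April 8, 2000 through April 22, 2000; done April 20, 2000 — within the window.
Step 6: the window is 5–34 days after April 20, 2000 (when the appraisal demand is filed), so April 25, 2000 through May 24, 2000; done April 21, 2000 — 4 days before the window opened.

No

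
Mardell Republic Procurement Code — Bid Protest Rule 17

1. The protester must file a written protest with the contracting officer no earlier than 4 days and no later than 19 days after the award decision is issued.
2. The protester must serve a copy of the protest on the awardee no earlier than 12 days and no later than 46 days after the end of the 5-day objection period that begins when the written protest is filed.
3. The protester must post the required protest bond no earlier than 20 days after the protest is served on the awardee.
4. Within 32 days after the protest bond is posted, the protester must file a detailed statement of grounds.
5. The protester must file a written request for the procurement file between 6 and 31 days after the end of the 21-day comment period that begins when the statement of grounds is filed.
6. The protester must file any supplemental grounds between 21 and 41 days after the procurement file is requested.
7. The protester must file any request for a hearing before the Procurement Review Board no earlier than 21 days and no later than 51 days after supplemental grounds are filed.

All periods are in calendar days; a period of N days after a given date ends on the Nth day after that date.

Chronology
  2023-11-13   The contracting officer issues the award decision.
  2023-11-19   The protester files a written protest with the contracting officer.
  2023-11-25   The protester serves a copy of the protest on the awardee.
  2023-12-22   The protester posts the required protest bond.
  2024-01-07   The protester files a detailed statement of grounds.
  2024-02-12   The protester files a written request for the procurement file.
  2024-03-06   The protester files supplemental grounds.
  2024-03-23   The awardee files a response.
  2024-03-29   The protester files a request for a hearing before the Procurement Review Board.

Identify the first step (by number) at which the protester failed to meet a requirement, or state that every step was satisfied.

Step 2

Step 1 — 4 and 19 days from 2023-11-13 (when the award decision is issued) are 2023-11-17 and 2023-12-02 respectively; done 2023-11-19, which is between those dates.
Step 2 — 12 and 46 days from 2023-11-24 (end of the 5-day objection period, which began when the written protest is filed on 2023-11-19) are 2023-12-06 and 2024-01-09 respectively; done 2023-11-25 — 11 days before the window opened.
No need to go further; step 2 was not satisfied.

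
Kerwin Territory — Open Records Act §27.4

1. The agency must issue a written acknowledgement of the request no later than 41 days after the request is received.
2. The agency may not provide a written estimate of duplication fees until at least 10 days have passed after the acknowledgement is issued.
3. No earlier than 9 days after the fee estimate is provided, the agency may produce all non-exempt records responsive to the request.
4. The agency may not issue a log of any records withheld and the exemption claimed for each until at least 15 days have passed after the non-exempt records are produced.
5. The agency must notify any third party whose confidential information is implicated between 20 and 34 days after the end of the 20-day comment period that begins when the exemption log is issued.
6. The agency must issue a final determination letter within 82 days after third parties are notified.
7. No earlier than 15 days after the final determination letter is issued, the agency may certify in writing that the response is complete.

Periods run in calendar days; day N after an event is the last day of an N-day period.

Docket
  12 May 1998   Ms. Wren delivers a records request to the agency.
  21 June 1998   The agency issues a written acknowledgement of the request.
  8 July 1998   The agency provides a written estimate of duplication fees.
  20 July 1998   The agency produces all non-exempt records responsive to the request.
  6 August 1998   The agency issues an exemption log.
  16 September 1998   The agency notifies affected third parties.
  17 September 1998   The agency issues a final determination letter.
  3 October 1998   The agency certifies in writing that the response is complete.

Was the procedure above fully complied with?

Step 1 — counting 41 days from 12 May 1998 (when the request is received) gives a deadline of 22 June 1998; completed 21 June 1998, before the deadline.
Step 2 — must wait 10 days from 21 June 1998 (when the acknowledgement is issued), so not before 1 July 1998; 8 July 1998 is on or after that date.
Step 3 — must wait 9 days from 8 July 1998 (when the fee estimate is provided), so not before 17 July 1998; done 20 July 1998 — permitted.
Step 4 — must wait 15 days from 20 July 1998 (when the non-exempt records are produced), so not before 4 August 1998; done 6 August 1998 — permitted.
Step 5 — 20 and 34 days from 26 August 1998 (end of the 20-day comment period, which began when the exemption log is issued on 6 August 1998) are 15 September 1998 and 29 September 1998 respectively; 16 September 1998 falls inside that range.
Step 6 — counting 82 days from 16 September 1998 (when third parties are notified) gives a deadline of 7 December 1998; 17 September 1998 is within that limit.
Step 7 — must wait 15 days from 17 September 1998 (when the final determination letter is issued), so not before 2 October 1998; 3 October 1998 is on or after that date.

Yes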